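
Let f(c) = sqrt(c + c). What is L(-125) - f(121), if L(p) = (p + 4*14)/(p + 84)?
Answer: 69/41 - 11*sqrt(2) ≈ -13.873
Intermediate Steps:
L(p) = (56 + p)/(84 + p) (L(p) = (p + 56)/(84 + p) = (56 + p)/(84 + p))
f(c) = sqrt(2)*sqrt(c) (f(c) = sqrt(2*c) = sqrt(2)*sqrt(c))
L(-125) - f(121) = (56 - 125)/(84 - 125) - sqrt(2)*sqrt(121) = -69/(-41) - sqrt(2)*11 = -1/41*(-69) - 11*sqrt(2) = 69/41 - 11*sqrt(2)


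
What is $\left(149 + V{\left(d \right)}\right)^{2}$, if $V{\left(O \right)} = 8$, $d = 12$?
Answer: $24649$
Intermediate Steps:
$\left(149 + V{\left(d \right)}\right)^{2} = \left(149 + 8\right)^{2} = 157^{2} = 24649$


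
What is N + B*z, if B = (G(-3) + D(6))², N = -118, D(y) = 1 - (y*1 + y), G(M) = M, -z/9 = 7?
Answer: -12466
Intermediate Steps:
z = -63 (z = -9*7 = -63)
D(y) = 1 - 2*y (D(y) = 1 - (y + y) = 1 - 2*y)
B = 196 (B = (-3 + (1 - 2*6))² = (-3 + (1 - 12))² = (-3 - 11)² = (-14)² = 196)
N + B*z = -118 + 196*(-63) = -118 - 12348 = -12466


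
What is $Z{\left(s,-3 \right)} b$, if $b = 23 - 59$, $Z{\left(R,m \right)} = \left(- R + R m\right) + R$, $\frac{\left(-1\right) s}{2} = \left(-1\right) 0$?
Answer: $0$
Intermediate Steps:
$s = 0$ ($s = - 2 \left(\left(-1\right) 0\right) = \left(-2\right) 0 = 0$)
$Z{\left(R,m \right)} = R m$
$b = -36$ ($b = 23 - 59 = -36$)
$Z{\left(s,-3 \right)} b = 0 \left(-3\right) \left(-36\right) = 0 \left(-36\right) = 0$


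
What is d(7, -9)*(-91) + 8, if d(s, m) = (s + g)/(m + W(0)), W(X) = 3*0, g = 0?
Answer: 709/9 ≈ 78.778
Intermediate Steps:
W(X) = 0
d(s, m) = s/m (d(s, m) = (s + 0)/(m + 0) = s/m)
d(7, -9)*(-91) + 8 = (7/(-9))*(-91) + 8 = (7*(-⅑))*(-91) + 8 = -7/9*(-91) + 8 = 637/9 + 8 = 709/9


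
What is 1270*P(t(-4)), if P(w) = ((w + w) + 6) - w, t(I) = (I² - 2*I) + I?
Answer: 33020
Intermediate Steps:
t(I) = I² - I
P(w) = 6 + w (P(w) = (2*w + 6) - w = (6 + 2*w) - w = 6 + w)
1270*P(t(-4)) = 1270*(6 - 4*(-1 - 4)) = 1270*(6 - 4*(-5)) = 1270*(6 + 20) = 1270*26 = 33020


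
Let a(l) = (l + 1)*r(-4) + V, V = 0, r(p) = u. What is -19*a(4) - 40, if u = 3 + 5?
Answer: -800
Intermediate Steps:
u = 8
r(p) = 8
a(l) = 8 + 8*l (a(l) = (l + 1)*8 + 0 = (1 + l)*8 + 0 = (8 + 8*l) + 0 = 8 + 8*l)
-19*a(4) - 40 = -19*(8 + 8*4) - 40 = -19*(8 + 32) - 40 = -19*40 - 40 = -760 - 40 = -800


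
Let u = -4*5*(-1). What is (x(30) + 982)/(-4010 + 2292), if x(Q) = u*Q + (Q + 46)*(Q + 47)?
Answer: -3717/859 ≈ -4.3271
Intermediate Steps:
u = 20 (u = -20*(-1) = 20)
x(Q) = 20*Q + (46 + Q)*(47 + Q) (x(Q) = 20*Q + (Q + 46)*(Q + 47) = 20*Q + (46 + Q)*(47 + Q))
(x(30) + 982)/(-4010 + 2292) = ((2162 + 30**2 + 113*30) + 982)/(-4010 + 2292) = ((2162 + 900 + 3390) + 982)/(-1718) = (6452 + 982)*(-1/1718) = 7434*(-1/1718) = -3717/859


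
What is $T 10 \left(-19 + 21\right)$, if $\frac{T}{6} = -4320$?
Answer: $-518400$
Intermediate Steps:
$T = -25920$ ($T = 6 \left(-4320\right) = -25920$)
$T 10 \left(-19 + 21\right) = - 25920 \cdot 10 \left(-19 + 21\right) = - 25920 \cdot 10 \cdot 2 = \left(-25920\right) 20 = -518400$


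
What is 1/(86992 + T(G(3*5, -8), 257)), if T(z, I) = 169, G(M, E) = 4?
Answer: 1/87161 ≈ 1.1473e-5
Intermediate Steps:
1/(86992 + T(G(3*5, -8), 257)) = 1/(86992 + 169) = 1/87161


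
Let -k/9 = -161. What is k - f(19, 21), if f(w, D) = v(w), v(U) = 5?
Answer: 1444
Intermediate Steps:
f(w, D) = 5
k = 1449 (k = -9*(-161) = 1449)
k - f(19, 21) = 1449 - 1*5 = 1449 - 5 = 1444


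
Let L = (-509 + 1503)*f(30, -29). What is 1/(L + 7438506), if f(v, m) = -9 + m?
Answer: 1/7400734 ≈ 1.3512e-7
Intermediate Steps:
L = -37772 (L = (-509 + 1503)*(-9 - 29) = 994*(-38) = -37772)
1/(L + 7438506) = 1/(-37772 + 7438506) = 1/7400734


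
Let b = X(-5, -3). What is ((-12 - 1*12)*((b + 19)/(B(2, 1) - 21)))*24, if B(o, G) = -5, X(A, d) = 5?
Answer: 6912/13 ≈ 531.69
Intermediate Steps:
b = 5
((-12 - 1*12)*((b + 19)/(B(2, 1) - 21)))*24 = ((-12 - 1*12)*((5 + 19)/(-5 - 21)))*24 = ((-12 - 12)*(24/(-26)))*24 = -576*(-1)/26*24 = -24*(-12/13)*24 = (288/13)*24 = 6912/13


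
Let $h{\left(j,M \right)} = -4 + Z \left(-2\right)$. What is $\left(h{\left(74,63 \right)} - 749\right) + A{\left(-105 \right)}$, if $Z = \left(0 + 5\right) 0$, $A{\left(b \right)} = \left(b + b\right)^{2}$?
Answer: $43347$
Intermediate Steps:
$A{\left(b \right)} = 4 b^{2}$ ($A{\left(b \right)} = \left(2 b\right)^{2} = 4 b^{2}$)
$Z = 0$ ($Z = 5 \cdot 0 = 0$)
$h{\left(j,M \right)} = -4$ ($h{\left(j,M \right)} = -4 + 0 \left(-2\right) = -4 + 0 = -4$)
$\left(h{\left(74,63 \right)} - 749\right) + A{\left(-105 \right)} = \left(-4 - 749\right) + 4 \left(-105\right)^{2} = -753 + 4 \cdot 11025 = -753 + 44100 = 43347$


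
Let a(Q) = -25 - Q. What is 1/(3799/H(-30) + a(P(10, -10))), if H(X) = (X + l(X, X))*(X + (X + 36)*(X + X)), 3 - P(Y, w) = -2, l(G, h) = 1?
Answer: -390/11569 ≈ -0.033711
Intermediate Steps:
P(Y, w) = 5 (P(Y, w) = 3 - 1*(-2) = 3 + 2 = 5)
H(X) = (1 + X)*(X + 2*X*(36 + X)) (H(X) = (X + 1)*(X + (X + 36)*(X + X)) = (1 + X)*(X + (36 + X)*(2*X)) = (1 + X)*(X + 2*X*(36 + X)))
1/(3799/H(-30) + a(P(10, -10))) = 1/(3799/((-30*(73 + 2*(-30)² + 75*(-30)))) + (-25 - 1*5)) = 1/(3799/((-30*(73 + 2*900 - 2250))) + (-25 - 5)) = 1/(3799/((-30*(73 + 1800 - 2250))) - 30) = 1/(3799/((-30*(-377))) - 30) = 1/(3799/11310 - 30) = 1/(3799*(1/11310) - 30) = 1/(131/390 - 30) = 1/(-11569/390) = -390/11569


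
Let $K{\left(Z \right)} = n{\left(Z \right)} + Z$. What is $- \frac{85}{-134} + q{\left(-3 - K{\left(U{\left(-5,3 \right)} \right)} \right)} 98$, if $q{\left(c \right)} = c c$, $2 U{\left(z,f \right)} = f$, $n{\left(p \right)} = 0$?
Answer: $\frac{133004}{67} \approx 1985.1$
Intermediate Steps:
$U{\left(z,f \right)} = \frac{f}{2}$
$K{\left(Z \right)} = Z$ ($K{\left(Z \right)} = 0 + Z = Z$)
$q{\left(c \right)} = c^{2}$
$- \frac{85}{-134} + q{\left(-3 - K{\left(U{\left(-5,3 \right)} \right)} \right)} 98 = - \frac{85}{-134} + \left(-3 - \frac{1}{2} \cdot 3\right)^{2} \cdot 98 = \left(-85\right) \left(- \frac{1}{134}\right) + \left(-3 - \frac{3}{2}\right)^{2} \cdot 98 = \frac{85}{134} + \left(-3 - \frac{3}{2}\right)^{2} \cdot 98 = \frac{85}{134} + \left(- \frac{9}{2}\right)^{2} \cdot 98 = \frac{85}{134} + \frac{81}{4} \cdot 98 = \frac{85}{134} + \frac{3969}{2} = \frac{133004}{67}$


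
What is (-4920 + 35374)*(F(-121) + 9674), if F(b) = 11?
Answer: 294946990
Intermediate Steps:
(-4920 + 35374)*(F(-121) + 9674) = (-4920 + 35374)*(11 + 9674) = 30454*9685 = 294946990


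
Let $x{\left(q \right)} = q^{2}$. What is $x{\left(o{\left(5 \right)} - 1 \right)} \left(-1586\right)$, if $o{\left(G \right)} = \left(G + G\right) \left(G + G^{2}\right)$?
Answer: $-141789986$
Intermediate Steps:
$o{\left(G \right)} = 2 G \left(G + G^{2}\right)$
$x{\left(o{\left(5 \right)} - 1 \right)} \left(-1586\right) = \left(2 \cdot 5^{2} \left(1 + 5\right) - 1\right)^{2} \left(-1586\right) = \left(2 \cdot 25 \cdot 6 - 1\right)^{2} \left(-1586\right) = \left(300 - 1\right)^{2} \left(-1586\right) = 299^{2} \left(-1586\right) = 89401 \left(-1586\right) = -141789986$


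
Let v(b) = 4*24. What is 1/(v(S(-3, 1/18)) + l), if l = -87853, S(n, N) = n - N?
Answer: -1/87757 ≈ -1.1395e-5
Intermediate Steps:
v(b) = 96
1/(v(S(-3, 1/18)) + l) = 1/(96 - 87853) = 1/(-87757) = -1/87757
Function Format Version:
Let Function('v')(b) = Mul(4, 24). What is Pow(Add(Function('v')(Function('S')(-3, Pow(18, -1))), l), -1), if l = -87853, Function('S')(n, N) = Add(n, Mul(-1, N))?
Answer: Rational(-1, 87757) ≈ -1.1395e-5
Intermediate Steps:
Function('v')(b) = 96
Pow(Add(Function('v')(Function('S')(-3, Pow(18, -1))), l), -1) = Pow(Add(96, -87853), -1) = Pow(-87757, -1) = Rational(-1, 87757)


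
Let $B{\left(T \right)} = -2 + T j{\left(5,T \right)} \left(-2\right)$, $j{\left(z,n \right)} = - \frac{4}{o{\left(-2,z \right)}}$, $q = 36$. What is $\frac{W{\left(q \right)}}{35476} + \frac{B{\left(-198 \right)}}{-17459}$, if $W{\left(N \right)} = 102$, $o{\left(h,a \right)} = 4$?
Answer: $\frac{7950133}{309687742} \approx 0.025671$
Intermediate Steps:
$j{\left(z,n \right)} = -1$ ($j{\left(z,n \right)} = - \frac{4}{4} = \left(-4\right) \frac{1}{4} = -1$)
$B{\left(T \right)} = -2 + 2 T$ ($B{\left(T \right)} = -2 + T \left(\left(-1\right) \left(-2\right)\right) = -2 + T 2 = -2 + 2 T$)
$\frac{W{\left(q \right)}}{35476} + \frac{B{\left(-198 \right)}}{-17459} = \frac{102}{35476} + \frac{-2 + 2 \left(-198\right)}{-17459} = 102 \cdot \frac{1}{35476} + \left(-2 - 396\right) \left(- \frac{1}{17459}\right) = \frac{51}{17738} - - \frac{398}{17459} = \frac{51}{17738} + \frac{398}{17459} = \frac{7950133}{309687742}$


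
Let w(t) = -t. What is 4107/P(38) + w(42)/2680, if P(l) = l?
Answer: 2751291/25460 ≈ 108.06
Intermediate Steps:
4107/P(38) + w(42)/2680 = 4107/38 - 1*42/2680 = 4107*(1/38) - 42*1/2680 = 4107/38 - 21/1340 = 2751291/25460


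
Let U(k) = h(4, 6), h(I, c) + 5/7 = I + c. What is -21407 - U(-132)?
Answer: -149914/7 ≈ -21416.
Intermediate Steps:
h(I, c) = -5/7 + I + c (h(I, c) = -5/7 + (I + c) = -5/7 + I + c)
U(k) = 65/7 (U(k) = -5/7 + 4 + 6 = 65/7)
-21407 - U(-132) = -21407 - 1*65/7 = -21407 - 65/7 = -149914/7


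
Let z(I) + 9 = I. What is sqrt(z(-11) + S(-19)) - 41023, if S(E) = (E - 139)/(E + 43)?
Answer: -41023 + I*sqrt(957)/6 ≈ -41023.0 + 5.1559*I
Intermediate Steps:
z(I) = -9 + I
S(E) = (-139 + E)/(43 + E)
sqrt(z(-11) + S(-19)) - 41023 = sqrt((-9 - 11) + (-139 - 19)/(43 - 19)) - 41023 = sqrt(-20 - 158/24) - 41023 = sqrt(-20 + (1/24)*(-158)) - 41023 = sqrt(-20 - 79/12) - 41023 = sqrt(-319/12) - 41023 = I*sqrt(957)/6 - 41023 = -41023 + I*sqrt(957)/6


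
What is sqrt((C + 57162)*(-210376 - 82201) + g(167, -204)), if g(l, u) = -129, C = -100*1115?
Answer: sqrt(15898048897) ≈ 1.2609e+5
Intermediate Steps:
C = -111500
sqrt((C + 57162)*(-210376 - 82201) + g(167, -204)) = sqrt((-111500 + 57162)*(-210376 - 82201) - 129) = sqrt(-54338*(-292577) - 129) = sqrt(15898049026 - 129) = sqrt(15898048897)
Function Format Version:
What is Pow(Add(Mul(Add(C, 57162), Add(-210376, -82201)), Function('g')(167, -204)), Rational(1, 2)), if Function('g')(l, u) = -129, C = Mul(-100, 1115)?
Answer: Pow(15898048897, Rational(1, 2)) ≈ 1.2609e+5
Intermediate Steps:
C = -111500
Pow(Add(Mul(Add(C, 57162), Add(-210376, -82201)), Function('g')(167, -204)), Rational(1, 2)) = Pow(Add(Mul(Add(-111500, 57162), Add(-210376, -82201)), -129), Rational(1, 2)) = Pow(Add(Mul(-54338, -292577), -129), Rational(1, 2)) = Pow(Add(15898049026, -129), Rational(1, 2)) = Pow(15898048897, Rational(1, 2))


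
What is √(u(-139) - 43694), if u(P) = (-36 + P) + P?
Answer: 2*I*√11002 ≈ 209.78*I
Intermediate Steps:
u(P) = -36 + 2*P
√(u(-139) - 43694) = √((-36 + 2*(-139)) - 43694) = √((-36 - 278) - 43694) = √(-314 - 43694) = √(-44008) = 2*I*√11002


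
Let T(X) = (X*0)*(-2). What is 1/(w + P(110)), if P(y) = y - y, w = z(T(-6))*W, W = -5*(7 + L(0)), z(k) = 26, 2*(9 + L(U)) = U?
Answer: 1/260 ≈ 0.0038462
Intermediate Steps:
L(U) = -9 + U/2
T(X) = 0 (T(X) = 0*(-2) = 0)
W = 10 (W = -5*(7 + (-9 + (1/2)*0)) = -5*(7 + (-9 + 0)) = -5*(7 - 9) = -5*(-2) = 10)
w = 260 (w = 26*10 = 260)
P(y) = 0
1/(w + P(110)) = 1/(260 + 0) = 1/260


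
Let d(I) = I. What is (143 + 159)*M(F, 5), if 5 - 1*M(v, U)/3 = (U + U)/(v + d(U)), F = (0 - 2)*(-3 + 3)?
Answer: 2718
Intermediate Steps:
F = 0 (F = -2*0 = 0)
M(v, U) = 15 - 6*U/(U + v) (M(v, U) = 15 - 3*(U + U)/(v + U) = 15 - 3*2*U/(U + v) = 15 - 6*U/(U + v))
(143 + 159)*M(F, 5) = (143 + 159)*(3*(3*5 + 5*0)/(5 + 0)) = 302*(3*(15 + 0)/5) = 302*(3*(⅕)*15) = 302*9 = 2718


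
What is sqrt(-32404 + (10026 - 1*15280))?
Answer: I*sqrt(37658) ≈ 194.06*I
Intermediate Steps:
sqrt(-32404 + (10026 - 1*15280)) = sqrt(-32404 + (10026 - 15280)) = sqrt(-32404 - 5254) = sqrt(-37658) = I*sqrt(37658)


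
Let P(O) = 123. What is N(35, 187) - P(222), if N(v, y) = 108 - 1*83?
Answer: -98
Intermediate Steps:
N(v, y) = 25 (N(v, y) = 108 - 83 = 25)
N(35, 187) - P(222) = 25 - 1*123 = 25 - 123 = -98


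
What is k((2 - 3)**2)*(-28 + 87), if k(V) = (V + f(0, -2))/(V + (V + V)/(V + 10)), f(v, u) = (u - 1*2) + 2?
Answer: -649/13 ≈ -49.923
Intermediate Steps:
f(v, u) = u (f(v, u) = (u - 2) + 2 = (-2 + u) + 2 = u)
k(V) = (-2 + V)/(V + 2*V/(10 + V)) (k(V) = (V - 2)/(V + (V + V)/(V + 10)) = (-2 + V)/(V + (2*V)/(10 + V)) = (-2 + V)/(V + 2*V/(10 + V)))
k((2 - 3)**2)*(-28 + 87) = ((-20 + ((2 - 3)**2)**2 + 8*(2 - 3)**2)/(((2 - 3)**2)*(12 + (2 - 3)**2)))*(-28 + 87) = ((-20 + ((-1)**2)**2 + 8*(-1)**2)/(((-1)**2)*(12 + (-1)**2)))*59 = ((-20 + 1**2 + 8*1)/(1*(12 + 1)))*59 = (1*(-20 + 1 + 8)/13)*59 = (1*(1/13)*(-11))*59 = -11/13*59 = -649/13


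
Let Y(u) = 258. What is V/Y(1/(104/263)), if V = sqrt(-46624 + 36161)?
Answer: I*sqrt(10463)/258 ≈ 0.39647*I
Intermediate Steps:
V = I*sqrt(10463) (V = sqrt(-10463) = I*sqrt(10463) ≈ 102.29*I)
V/Y(1/(104/263)) = (I*sqrt(10463))/258 = (I*sqrt(10463))*(1/258) = I*sqrt(10463)/258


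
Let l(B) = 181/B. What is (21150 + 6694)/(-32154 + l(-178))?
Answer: -4956232/5723593 ≈ -0.86593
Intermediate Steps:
(21150 + 6694)/(-32154 + l(-178)) = (21150 + 6694)/(-32154 + 181/(-178)) = 27844/(-32154 + 181*(-1/178)) = 27844/(-32154 - 181/178) = 27844/(-5723593/178) = 27844*(-178/5723593) = -4956232/5723593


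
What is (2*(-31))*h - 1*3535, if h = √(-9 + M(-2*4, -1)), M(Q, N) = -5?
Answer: -3535 - 62*I*√14 ≈ -3535.0 - 231.98*I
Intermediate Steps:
h = I*√14 (h = √(-9 - 5) = √(-14) = I*√14 ≈ 3.7417*I)
(2*(-31))*h - 1*3535 = (2*(-31))*(I*√14) - 1*3535 = -62*I*√14 - 3535 = -3535 - 62*I*√14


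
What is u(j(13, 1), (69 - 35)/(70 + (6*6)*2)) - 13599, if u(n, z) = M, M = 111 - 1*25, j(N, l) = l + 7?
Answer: -13513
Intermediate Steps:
j(N, l) = 7 + l
M = 86 (M = 111 - 25 = 86)
u(n, z) = 86
u(j(13, 1), (69 - 35)/(70 + (6*6)*2)) - 13599 = 86 - 13599 = -13513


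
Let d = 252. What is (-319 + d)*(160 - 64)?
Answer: -6432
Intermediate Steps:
(-319 + d)*(160 - 64) = (-319 + 252)*(160 - 64) = -67*96 = -6432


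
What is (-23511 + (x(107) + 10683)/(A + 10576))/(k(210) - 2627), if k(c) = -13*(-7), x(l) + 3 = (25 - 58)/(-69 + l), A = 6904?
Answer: 15616540833/1684512640 ≈ 9.2707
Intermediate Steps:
x(l) = -3 - 33/(-69 + l) (x(l) = -3 + (25 - 58)/(-69 + l) = -3 - 33/(-69 + l))
k(c) = 91
(-23511 + (x(107) + 10683)/(A + 10576))/(k(210) - 2627) = (-23511 + (3*(58 - 1*107)/(-69 + 107) + 10683)/(6904 + 10576))/(91 - 2627) = (-23511 + (3*(58 - 107)/38 + 10683)/17480)/(-2536) = (-23511 + (3*(1/38)*(-49) + 10683)*(1/17480))*(-1/2536) = (-23511 + (-147/38 + 10683)*(1/17480))*(-1/2536) = (-23511 + (405807/38)*(1/17480))*(-1/2536) = (-23511 + 405807/664240)*(-1/2536) = -15616540833/664240*(-1/2536) = 15616540833/1684512640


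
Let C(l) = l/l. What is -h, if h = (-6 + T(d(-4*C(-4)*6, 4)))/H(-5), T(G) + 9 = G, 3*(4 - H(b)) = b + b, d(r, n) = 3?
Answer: 18/11 ≈ 1.6364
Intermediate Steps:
C(l) = 1
H(b) = 4 - 2*b/3 (H(b) = 4 - (b + b)/3 = 4 - 2*b/3)
T(G) = -9 + G
h = -18/11 (h = (-6 + (-9 + 3))/(4 - ⅔*(-5)) = (-6 - 6)/(4 + 10/3) = -12/(22/3) = (3/22)*(-12) = -18/11 ≈ -1.6364)
-h = -1*(-18/11) = 18/11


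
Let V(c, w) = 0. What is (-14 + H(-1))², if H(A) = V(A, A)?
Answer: 196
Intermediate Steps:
H(A) = 0
(-14 + H(-1))² = (-14 + 0)² = (-14)² = 196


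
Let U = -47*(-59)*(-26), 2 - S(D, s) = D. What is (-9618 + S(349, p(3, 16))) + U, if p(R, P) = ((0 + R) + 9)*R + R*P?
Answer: -82063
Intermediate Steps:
p(R, P) = P*R + R*(9 + R) (p(R, P) = (R + 9)*R + P*R = (9 + R)*R + P*R = R*(9 + R) + P*R = P*R + R*(9 + R))
S(D, s) = 2 - D
U = -72098 (U = 2773*(-26) = -72098)
(-9618 + S(349, p(3, 16))) + U = (-9618 + (2 - 1*349)) - 72098 = (-9618 + (2 - 349)) - 72098 = (-9618 - 347) - 72098 = -9965 - 72098 = -82063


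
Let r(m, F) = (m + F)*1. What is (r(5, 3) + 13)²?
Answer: 441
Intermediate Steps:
r(m, F) = F + m (r(m, F) = (F + m)*1 = F + m)
(r(5, 3) + 13)² = ((3 + 5) + 13)² = (8 + 13)² = 21² = 441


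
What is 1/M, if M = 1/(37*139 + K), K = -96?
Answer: 5047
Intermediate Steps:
M = 1/5047 (M = 1/(37*139 - 96) = 1/(5143 - 96) = 1/5047 ≈ 0.00019814)
1/M = 1/(1/5047) = 5047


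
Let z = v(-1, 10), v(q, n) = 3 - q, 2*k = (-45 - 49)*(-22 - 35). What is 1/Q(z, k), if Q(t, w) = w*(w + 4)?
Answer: 1/7187757 ≈ 1.3913e-7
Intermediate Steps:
k = 2679 (k = ((-45 - 49)*(-22 - 35))/2 = (-94*(-57))/2 = (½)*5358 = 2679)
z = 4 (z = 3 - 1*(-1) = 3 + 1 = 4)
Q(t, w) = w*(4 + w)
1/Q(z, k) = 1/(2679*(4 + 2679)) = 1/(2679*2683) = 1/7187757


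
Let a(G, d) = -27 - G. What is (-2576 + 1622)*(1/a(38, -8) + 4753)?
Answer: -294732576/65 ≈ -4.5343e+6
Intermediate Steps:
(-2576 + 1622)*(1/a(38, -8) + 4753) = (-2576 + 1622)*(1/(-27 - 1*38) + 4753) = -954*(1/(-27 - 38) + 4753) = -954*(1/(-65) + 4753) = -954*(-1/65 + 4753) = -954*308944/65 = -294732576/65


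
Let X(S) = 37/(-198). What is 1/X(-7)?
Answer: -198/37 ≈ -5.3513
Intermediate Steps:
X(S) = -37/198 (X(S) = 37*(-1/198) = -37/198)
1/X(-7) = 1/(-37/198) = -198/37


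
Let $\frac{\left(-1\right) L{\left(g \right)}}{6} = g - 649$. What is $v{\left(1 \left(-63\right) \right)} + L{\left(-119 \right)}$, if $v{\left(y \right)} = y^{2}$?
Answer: $8577$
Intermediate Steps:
$L{\left(g \right)} = 3894 - 6 g$ ($L{\left(g \right)} = - 6 \left(g - 649\right) = - 6 \left(-649 + g\right) = 3894 - 6 g$)
$v{\left(1 \left(-63\right) \right)} + L{\left(-119 \right)} = \left(1 \left(-63\right)\right)^{2} + \left(3894 - -714\right) = \left(-63\right)^{2} + \left(3894 + 714\right) = 3969 + 4608 = 8577$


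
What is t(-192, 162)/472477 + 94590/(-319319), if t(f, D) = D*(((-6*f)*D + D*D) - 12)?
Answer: 10966280740938/150870883163 ≈ 72.687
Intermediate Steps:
t(f, D) = D*(-12 + D**2 - 6*D*f) (t(f, D) = D*((-6*D*f + D**2) - 12) = D*((D**2 - 6*D*f) - 12) = D*(-12 + D**2 - 6*D*f))
t(-192, 162)/472477 + 94590/(-319319) = (162*(-12 + 162**2 - 6*162*(-192)))/472477 + 94590/(-319319) = (162*(-12 + 26244 + 186624))*(1/472477) + 94590*(-1/319319) = (162*212856)*(1/472477) - 94590/319319 = 34482672*(1/472477) - 94590/319319 = 34482672/472477 - 94590/319319 = 10966280740938/150870883163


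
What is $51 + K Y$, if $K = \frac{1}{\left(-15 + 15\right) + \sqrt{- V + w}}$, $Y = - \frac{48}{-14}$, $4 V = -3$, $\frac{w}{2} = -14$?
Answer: $51 - \frac{48 i \sqrt{109}}{763} \approx 51.0 - 0.6568 i$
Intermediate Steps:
$w = -28$ ($w = 2 \left(-14\right) = -28$)
$V = - \frac{3}{4}$ ($V = \frac{1}{4} \left(-3\right) = - \frac{3}{4} \approx -0.75$)
$Y = \frac{24}{7}$ ($Y = \left(-48\right) \left(- \frac{1}{14}\right) = \frac{24}{7} \approx 3.4286$)
$K = - \frac{2 i \sqrt{109}}{109}$ ($K = \frac{1}{\left(-15 + 15\right) + \sqrt{\left(-1\right) \left(- \frac{3}{4}\right) - 28}} = \frac{1}{0 + \sqrt{\frac{3}{4} - 28}} = \frac{1}{0 + \sqrt{- \frac{109}{4}}} = \frac{1}{0 + \frac{i \sqrt{109}}{2}} = \frac{1}{\frac{1}{2} i \sqrt{109}} = - \frac{2 i \sqrt{109}}{109} \approx - 0.19157 i$)
$51 + K Y = 51 + - \frac{2 i \sqrt{109}}{109} \cdot \frac{24}{7} = 51 - \frac{48 i \sqrt{109}}{763}$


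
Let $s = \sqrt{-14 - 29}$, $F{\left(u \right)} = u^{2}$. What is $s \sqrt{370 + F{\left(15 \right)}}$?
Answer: $i \sqrt{25585} \approx 159.95 i$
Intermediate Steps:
$s = i \sqrt{43}$ ($s = \sqrt{-43} = i \sqrt{43} \approx 6.5574 i$)
$s \sqrt{370 + F{\left(15 \right)}} = i \sqrt{43} \sqrt{370 + 15^{2}} = i \sqrt{43} \sqrt{370 + 225} = i \sqrt{43} \sqrt{595} = i \sqrt{25585}$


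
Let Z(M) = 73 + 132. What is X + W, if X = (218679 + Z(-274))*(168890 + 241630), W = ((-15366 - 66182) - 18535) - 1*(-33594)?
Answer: 89856193191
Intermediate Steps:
Z(M) = 205
W = -66489 (W = (-81548 - 18535) + 33594 = -100083 + 33594 = -66489)
X = 89856259680 (X = (218679 + 205)*(168890 + 241630) = 218884*410520 = 89856259680)
X + W = 89856259680 - 66489 = 89856193191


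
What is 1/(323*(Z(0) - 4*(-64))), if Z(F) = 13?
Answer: 1/86887 ≈ 1.1509e-5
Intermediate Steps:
1/(323*(Z(0) - 4*(-64))) = 1/(323*(13 - 4*(-64))) = 1/(323*(13 + 256)) = 1/(323*269) = 1/86887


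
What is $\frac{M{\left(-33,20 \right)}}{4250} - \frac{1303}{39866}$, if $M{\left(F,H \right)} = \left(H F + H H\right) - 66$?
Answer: $- \frac{9267033}{84715250} \approx -0.10939$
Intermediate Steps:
$M{\left(F,H \right)} = -66 + H^{2} + F H$ ($M{\left(F,H \right)} = \left(F H + H^{2}\right) - 66 = \left(H^{2} + F H\right) - 66 = -66 + H^{2} + F H$)
$\frac{M{\left(-33,20 \right)}}{4250} - \frac{1303}{39866} = \frac{-66 + 20^{2} - 660}{4250} - \frac{1303}{39866} = \left(-66 + 400 - 660\right) \frac{1}{4250} - \frac{1303}{39866} = \left(-326\right) \frac{1}{4250} - \frac{1303}{39866} = - \frac{163}{2125} - \frac{1303}{39866} = - \frac{9267033}{84715250}$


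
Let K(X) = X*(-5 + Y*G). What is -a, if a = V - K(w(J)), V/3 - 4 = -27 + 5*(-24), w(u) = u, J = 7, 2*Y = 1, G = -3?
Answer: 767/2 ≈ 383.50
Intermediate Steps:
Y = 1/2 (Y = (1/2)*1 = 1/2 ≈ 0.50000)
V = -429 (V = 12 + 3*(-27 + 5*(-24)) = 12 + 3*(-27 - 120) = 12 + 3*(-147) = 12 - 441 = -429)
K(X) = -13*X/2 (K(X) = X*(-5 + (1/2)*(-3)) = X*(-5 - 3/2) = X*(-13/2) = -13*X/2)
a = -767/2 (a = -429 - (-13)*7/2 = -429 - 1*(-91/2) = -429 + 91/2 = -767/2 ≈ -383.50)
-a = -1*(-767/2) = 767/2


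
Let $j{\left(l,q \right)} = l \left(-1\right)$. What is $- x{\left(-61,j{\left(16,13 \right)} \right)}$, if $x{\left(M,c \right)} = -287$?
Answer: $287$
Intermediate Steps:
$j{\left(l,q \right)} = - l$
$- x{\left(-61,j{\left(16,13 \right)} \right)} = \left(-1\right) \left(-287\right) = 287$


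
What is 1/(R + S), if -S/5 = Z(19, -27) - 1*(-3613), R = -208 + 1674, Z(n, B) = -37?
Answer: -1/16414 ≈ -6.0924e-5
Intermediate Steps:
R = 1466
S = -17880 (S = -5*(-37 - 1*(-3613)) = -5*(-37 + 3613) = -5*3576 = -17880)
1/(R + S) = 1/(1466 - 17880) = 1/(-16414) = -1/16414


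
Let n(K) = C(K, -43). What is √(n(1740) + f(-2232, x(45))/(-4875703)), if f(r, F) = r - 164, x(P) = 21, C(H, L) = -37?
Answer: I*√879570068351345/4875703 ≈ 6.0827*I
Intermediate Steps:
f(r, F) = -164 + r
n(K) = -37
√(n(1740) + f(-2232, x(45))/(-4875703)) = √(-37 + (-164 - 2232)/(-4875703)) = √(-37 - 2396*(-1/4875703)) = √(-37 + 2396/4875703) = √(-180398615/4875703) = I*√879570068351345/4875703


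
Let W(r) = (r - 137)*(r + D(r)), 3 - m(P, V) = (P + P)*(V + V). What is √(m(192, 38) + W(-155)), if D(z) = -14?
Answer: √20167 ≈ 142.01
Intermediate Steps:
m(P, V) = 3 - 4*P*V (m(P, V) = 3 - (P + P)*(V + V) = 3 - 2*P*2*V = 3 - 4*P*V)
W(r) = (-137 + r)*(-14 + r) (W(r) = (r - 137)*(r - 14) = (-137 + r)*(-14 + r))
√(m(192, 38) + W(-155)) = √((3 - 4*192*38) + (1918 + (-155)² - 151*(-155))) = √((3 - 29184) + (1918 + 24025 + 23405)) = √(-29181 + 49348) = √20167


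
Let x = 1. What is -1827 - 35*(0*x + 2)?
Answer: -1897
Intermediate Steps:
-1827 - 35*(0*x + 2) = -1827 - 35*(0*1 + 2) = -1827 - 35*(0 + 2) = -1827 - 35*2 = -1827 - 1*70 = -1827 - 70 = -1897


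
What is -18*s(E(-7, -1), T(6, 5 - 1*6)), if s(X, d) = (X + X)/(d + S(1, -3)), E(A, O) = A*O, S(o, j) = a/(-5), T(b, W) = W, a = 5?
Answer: 126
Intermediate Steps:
S(o, j) = -1 (S(o, j) = 5/(-5) = 5*(-1/5) = -1)
s(X, d) = 2*X/(-1 + d) (s(X, d) = (X + X)/(d - 1) = (2*X)/(-1 + d) = 2*X/(-1 + d))
-18*s(E(-7, -1), T(6, 5 - 1*6)) = -36*(-7*(-1))/(-1 + (5 - 1*6)) = -36*7/(-1 + (5 - 6)) = -36*7/(-1 - 1) = -36*7/(-2) = -36*7*(-1)/2 = -18*(-7) = 126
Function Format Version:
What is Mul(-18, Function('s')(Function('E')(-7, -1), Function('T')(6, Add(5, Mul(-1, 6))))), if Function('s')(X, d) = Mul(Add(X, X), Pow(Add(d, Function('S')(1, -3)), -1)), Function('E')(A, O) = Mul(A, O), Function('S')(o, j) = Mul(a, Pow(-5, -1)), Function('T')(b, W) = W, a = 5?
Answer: 126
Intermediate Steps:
Function('S')(o, j) = -1 (Function('S')(o, j) = Mul(5, Pow(-5, -1)) = Mul(5, Rational(-1, 5)) = -1)
Function('s')(X, d) = Mul(2, X, Pow(Add(-1, d), -1)) (Function('s')(X, d) = Mul(Add(X, X), Pow(Add(d, -1), -1)) = Mul(Mul(2, X), Pow(Add(-1, d), -1)) = Mul(2, X, Pow(Add(-1, d), -1)))
Mul(-18, Function('s')(Function('E')(-7, -1), Function('T')(6, Add(5, Mul(-1, 6))))) = Mul(-18, Mul(2, Mul(-7, -1), Pow(Add(-1, Add(5, Mul(-1, 6))), -1))) = Mul(-18, Mul(2, 7, Pow(Add(-1, Add(5, -6)), -1))) = Mul(-18, Mul(2, 7, Pow(Add(-1, -1), -1))) = Mul(-18, Mul(2, 7, Pow(-2, -1))) = Mul(-18, Mul(2, 7, Rational(-1, 2))) = Mul(-18, -7) = 126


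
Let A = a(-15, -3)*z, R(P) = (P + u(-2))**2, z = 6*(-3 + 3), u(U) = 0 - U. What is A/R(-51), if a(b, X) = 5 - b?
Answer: 0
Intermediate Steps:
u(U) = -U
z = 0 (z = 6*0 = 0)
R(P) = (2 + P)**2 (R(P) = (P - 1*(-2))**2 = (P + 2)**2 = (2 + P)**2)
A = 0 (A = (5 - 1*(-15))*0 = (5 + 15)*0 = 20*0 = 0)
A/R(-51) = 0/((2 - 51)**2) = 0/((-49)**2) = 0/2401 = 0*(1/2401) = 0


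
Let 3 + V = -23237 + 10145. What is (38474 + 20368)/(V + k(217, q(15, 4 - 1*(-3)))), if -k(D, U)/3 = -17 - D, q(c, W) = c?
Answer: -6538/1377 ≈ -4.7480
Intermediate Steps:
V = -13095 (V = -3 + (-23237 + 10145) = -3 - 13092 = -13095)
k(D, U) = 51 + 3*D (k(D, U) = -3*(-17 - D) = 51 + 3*D)
(38474 + 20368)/(V + k(217, q(15, 4 - 1*(-3)))) = (38474 + 20368)/(-13095 + (51 + 3*217)) = 58842/(-13095 + (51 + 651)) = 58842/(-13095 + 702) = 58842/(-12393) = 58842*(-1/12393) = -6538/1377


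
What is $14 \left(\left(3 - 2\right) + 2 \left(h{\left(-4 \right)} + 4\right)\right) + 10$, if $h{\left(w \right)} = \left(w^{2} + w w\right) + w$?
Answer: $920$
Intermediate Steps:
$h{\left(w \right)} = w + 2 w^{2}$ ($h{\left(w \right)} = \left(w^{2} + w^{2}\right) + w = 2 w^{2} + w = w + 2 w^{2}$)
$14 \left(\left(3 - 2\right) + 2 \left(h{\left(-4 \right)} + 4\right)\right) + 10 = 14 \left(\left(3 - 2\right) + 2 \left(- 4 \left(1 + 2 \left(-4\right)\right) + 4\right)\right) + 10 = 14 \left(1 + 2 \left(- 4 \left(1 - 8\right) + 4\right)\right) + 10 = 14 \left(1 + 2 \left(\left(-4\right) \left(-7\right) + 4\right)\right) + 10 = 14 \left(1 + 2 \left(28 + 4\right)\right) + 10 = 14 \left(1 + 2 \cdot 32\right) + 10 = 14 \left(1 + 64\right) + 10 = 14 \cdot 65 + 10 = 910 + 10 = 920$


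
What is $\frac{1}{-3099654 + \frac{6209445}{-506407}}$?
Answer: $- \frac{46037}{142699335693} \approx -3.2262 \cdot 10^{-7}$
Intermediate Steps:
$\frac{1}{-3099654 + \frac{6209445}{-506407}} = \frac{1}{-3099654 + 6209445 \left(- \frac{1}{506407}\right)} = \frac{1}{-3099654 - \frac{564495}{46037}} = \frac{1}{- \frac{142699335693}{46037}} = - \frac{46037}{142699335693}$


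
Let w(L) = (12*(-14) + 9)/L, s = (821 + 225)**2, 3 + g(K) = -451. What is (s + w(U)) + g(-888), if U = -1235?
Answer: 1350672729/1235 ≈ 1.0937e+6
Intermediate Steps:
g(K) = -454 (g(K) = -3 - 451 = -454)
s = 1094116 (s = 1046**2 = 1094116)
w(L) = -159/L (w(L) = (-168 + 9)/L = -159/L)
(s + w(U)) + g(-888) = (1094116 - 159/(-1235)) - 454 = (1094116 - 159*(-1/1235)) - 454 = (1094116 + 159/1235) - 454 = 1351233419/1235 - 454 = 1350672729/1235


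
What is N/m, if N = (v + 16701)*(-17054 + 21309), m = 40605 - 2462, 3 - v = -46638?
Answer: 269520210/38143 ≈ 7066.0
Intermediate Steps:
v = 46641 (v = 3 - 1*(-46638) = 3 + 46638 = 46641)
m = 38143
N = 269520210 (N = (46641 + 16701)*(-17054 + 21309) = 63342*4255 = 269520210)
N/m = 269520210/38143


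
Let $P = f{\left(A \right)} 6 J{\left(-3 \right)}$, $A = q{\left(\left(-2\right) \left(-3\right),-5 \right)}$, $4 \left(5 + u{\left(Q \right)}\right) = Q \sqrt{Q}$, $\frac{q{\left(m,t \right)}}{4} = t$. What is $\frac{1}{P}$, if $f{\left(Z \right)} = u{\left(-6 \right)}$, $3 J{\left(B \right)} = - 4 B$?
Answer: $\frac{i}{12 \left(- 10 i + 3 \sqrt{6}\right)} \approx -0.0054113 + 0.0039764 i$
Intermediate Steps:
$q{\left(m,t \right)} = 4 t$
$J{\left(B \right)} = - \frac{4 B}{3}$ ($J{\left(B \right)} = \frac{\left(-4\right) B}{3} = - \frac{4 B}{3}$)
$u{\left(Q \right)} = -5 + \frac{Q^{\frac{3}{2}}}{4}$ ($u{\left(Q \right)} = -5 + \frac{Q \sqrt{Q}}{4} = -5 + \frac{Q^{\frac{3}{2}}}{4}$)
$A = -20$ ($A = 4 \left(-5\right) = -20$)
$f{\left(Z \right)} = -5 - \frac{3 i \sqrt{6}}{2}$ ($f{\left(Z \right)} = -5 + \frac{\left(-6\right)^{\frac{3}{2}}}{4} = -5 + \frac{\left(-6\right) i \sqrt{6}}{4} = -5 - \frac{3 i \sqrt{6}}{2}$)
$P = -120 - 36 i \sqrt{6}$ ($P = \left(-5 - \frac{3 i \sqrt{6}}{2}\right) 6 \left(\left(- \frac{4}{3}\right) \left(-3\right)\right) = \left(-5 - \frac{3 i \sqrt{6}}{2}\right) 6 \cdot 4 = \left(-5 - \frac{3 i \sqrt{6}}{2}\right) 24 = -120 - 36 i \sqrt{6} \approx -120.0 - 88.182 i$)
$\frac{1}{P} = \frac{1}{-120 - 36 i \sqrt{6}}$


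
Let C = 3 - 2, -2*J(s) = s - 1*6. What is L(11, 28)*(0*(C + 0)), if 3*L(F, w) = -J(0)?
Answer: 0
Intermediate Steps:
J(s) = 3 - s/2 (J(s) = -(s - 1*6)/2 = -(s - 6)/2 = -(-6 + s)/2 = 3 - s/2)
C = 1
L(F, w) = -1 (L(F, w) = (-(3 - ½*0))/3 = (-(3 + 0))/3 = (-1*3)/3 = (⅓)*(-3) = -1)
L(11, 28)*(0*(C + 0)) = -0*(1 + 0) = -0 = -1*0 = 0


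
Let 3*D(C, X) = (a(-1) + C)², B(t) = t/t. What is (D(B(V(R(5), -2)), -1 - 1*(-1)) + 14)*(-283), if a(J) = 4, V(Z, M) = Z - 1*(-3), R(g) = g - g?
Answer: -18961/3 ≈ -6320.3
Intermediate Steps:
R(g) = 0
V(Z, M) = 3 + Z (V(Z, M) = Z + 3 = 3 + Z)
B(t) = 1
D(C, X) = (4 + C)²/3
(D(B(V(R(5), -2)), -1 - 1*(-1)) + 14)*(-283) = ((4 + 1)²/3 + 14)*(-283) = ((⅓)*5² + 14)*(-283) = ((⅓)*25 + 14)*(-283) = (25/3 + 14)*(-283) = (67/3)*(-283) = -18961/3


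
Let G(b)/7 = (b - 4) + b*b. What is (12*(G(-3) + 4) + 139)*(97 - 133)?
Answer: -12780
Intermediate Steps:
G(b) = -28 + 7*b + 7*b**2 (G(b) = 7*((b - 4) + b*b) = 7*((-4 + b) + b**2) = 7*(-4 + b + b**2) = -28 + 7*b + 7*b**2)
(12*(G(-3) + 4) + 139)*(97 - 133) = (12*((-28 + 7*(-3) + 7*(-3)**2) + 4) + 139)*(97 - 133) = (12*((-28 - 21 + 7*9) + 4) + 139)*(-36) = (12*((-28 - 21 + 63) + 4) + 139)*(-36) = (12*(14 + 4) + 139)*(-36) = (12*18 + 139)*(-36) = (216 + 139)*(-36) = 355*(-36) = -12780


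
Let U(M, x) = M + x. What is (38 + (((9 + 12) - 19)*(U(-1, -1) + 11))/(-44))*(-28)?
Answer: -11578/11 ≈ -1052.5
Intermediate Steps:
(38 + (((9 + 12) - 19)*(U(-1, -1) + 11))/(-44))*(-28) = (38 + (((9 + 12) - 19)*((-1 - 1) + 11))/(-44))*(-28) = (38 + ((21 - 19)*(-2 + 11))*(-1/44))*(-28) = (38 + (2*9)*(-1/44))*(-28) = (38 + 18*(-1/44))*(-28) = (38 - 9/22)*(-28) = (827/22)*(-28) = -11578/11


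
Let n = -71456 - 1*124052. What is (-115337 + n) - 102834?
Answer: -413679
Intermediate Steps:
n = -195508 (n = -71456 - 124052 = -195508)
(-115337 + n) - 102834 = (-115337 - 195508) - 102834 = -310845 - 102834 = -413679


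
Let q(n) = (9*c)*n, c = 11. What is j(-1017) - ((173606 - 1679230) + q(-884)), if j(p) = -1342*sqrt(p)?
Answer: 1593140 - 4026*I*sqrt(113) ≈ 1.5931e+6 - 42797.0*I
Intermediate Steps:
q(n) = 99*n (q(n) = (9*11)*n = 99*n)
j(-1017) - ((173606 - 1679230) + q(-884)) = -4026*I*sqrt(113) - ((173606 - 1679230) + 99*(-884)) = -4026*I*sqrt(113) - (-1505624 - 87516) = -4026*I*sqrt(113) - 1*(-1593140) = -4026*I*sqrt(113) + 1593140 = 1593140 - 4026*I*sqrt(113)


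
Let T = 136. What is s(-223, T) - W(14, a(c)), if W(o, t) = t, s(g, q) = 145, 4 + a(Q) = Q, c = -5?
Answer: 154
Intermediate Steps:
a(Q) = -4 + Q
s(-223, T) - W(14, a(c)) = 145 - (-4 - 5) = 145 - 1*(-9) = 145 + 9 = 154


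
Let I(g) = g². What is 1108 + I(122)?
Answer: 15992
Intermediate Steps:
1108 + I(122) = 1108 + 122² = 1108 + 14884 = 15992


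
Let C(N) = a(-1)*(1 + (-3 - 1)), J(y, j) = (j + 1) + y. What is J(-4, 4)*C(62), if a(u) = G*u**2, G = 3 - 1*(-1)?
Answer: -12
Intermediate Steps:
G = 4 (G = 3 + 1 = 4)
J(y, j) = 1 + j + y (J(y, j) = (1 + j) + y = 1 + j + y)
a(u) = 4*u**2
C(N) = -12 (C(N) = (4*(-1)**2)*(1 + (-3 - 1)) = (4*1)*(1 - 4) = 4*(-3) = -12)
J(-4, 4)*C(62) = (1 + 4 - 4)*(-12) = 1*(-12) = -12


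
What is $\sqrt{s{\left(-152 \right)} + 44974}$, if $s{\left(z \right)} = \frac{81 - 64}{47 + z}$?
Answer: $\frac{\sqrt{495836565}}{105} \approx 212.07$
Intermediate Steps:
$s{\left(z \right)} = \frac{17}{47 + z}$
$\sqrt{s{\left(-152 \right)} + 44974} = \sqrt{\frac{17}{47 - 152} + 44974} = \sqrt{\frac{17}{-105} + 44974} = \sqrt{17 \left(- \frac{1}{105}\right) + 44974} = \sqrt{- \frac{17}{105} + 44974} = \sqrt{\frac{4722253}{105}} = \frac{\sqrt{495836565}}{105}$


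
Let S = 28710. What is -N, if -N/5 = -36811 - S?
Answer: -327605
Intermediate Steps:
N = 327605 (N = -5*(-36811 - 1*28710) = -5*(-36811 - 28710) = -5*(-65521) = 327605)
-N = -1*327605 = -327605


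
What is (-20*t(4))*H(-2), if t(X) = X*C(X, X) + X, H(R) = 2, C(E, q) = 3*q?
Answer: -2080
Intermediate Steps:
t(X) = X + 3*X² (t(X) = X*(3*X) + X = 3*X² + X = X + 3*X²)
(-20*t(4))*H(-2) = -80*(1 + 3*4)*2 = -80*(1 + 12)*2 = -80*13*2 = -20*52*2 = -1040*2 = -2080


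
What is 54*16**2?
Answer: 13824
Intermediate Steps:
54*16**2 = 54*256 = 13824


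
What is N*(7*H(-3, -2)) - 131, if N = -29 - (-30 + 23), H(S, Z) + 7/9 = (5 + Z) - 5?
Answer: 2671/9 ≈ 296.78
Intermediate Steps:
H(S, Z) = -7/9 + Z (H(S, Z) = -7/9 + ((5 + Z) - 5) = -7/9 + Z)
N = -22 (N = -29 - 1*(-7) = -29 + 7 = -22)
N*(7*H(-3, -2)) - 131 = -154*(-7/9 - 2) - 131 = -154*(-25)/9 - 131 = -22*(-175/9) - 131 = 3850/9 - 131 = 2671/9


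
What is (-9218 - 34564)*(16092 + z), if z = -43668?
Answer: 1207332432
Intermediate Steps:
(-9218 - 34564)*(16092 + z) = (-9218 - 34564)*(16092 - 43668) = -43782*(-27576) = 1207332432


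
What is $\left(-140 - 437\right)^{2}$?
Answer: $332929$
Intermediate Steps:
$\left(-140 - 437\right)^{2} = \left(-577\right)^{2} = 332929$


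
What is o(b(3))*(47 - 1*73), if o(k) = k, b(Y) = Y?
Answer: -78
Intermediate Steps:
o(b(3))*(47 - 1*73) = 3*(47 - 1*73) = 3*(47 - 73) = 3*(-26) = -78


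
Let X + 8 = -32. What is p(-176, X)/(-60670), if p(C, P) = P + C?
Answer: 108/30335 ≈ 0.0035602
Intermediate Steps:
X = -40 (X = -8 - 32 = -40)
p(C, P) = C + P
p(-176, X)/(-60670) = (-176 - 40)/(-60670) = -216*(-1/60670) = 108/30335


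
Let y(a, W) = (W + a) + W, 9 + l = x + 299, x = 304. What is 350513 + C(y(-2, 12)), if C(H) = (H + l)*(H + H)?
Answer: 377617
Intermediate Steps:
l = 594 (l = -9 + (304 + 299) = -9 + 603 = 594)
y(a, W) = a + 2*W
C(H) = 2*H*(594 + H) (C(H) = (H + 594)*(H + H) = (594 + H)*(2*H) = 2*H*(594 + H))
350513 + C(y(-2, 12)) = 350513 + 2*(-2 + 2*12)*(594 + (-2 + 2*12)) = 350513 + 2*(-2 + 24)*(594 + (-2 + 24)) = 350513 + 2*22*(594 + 22) = 350513 + 2*22*616 = 350513 + 27104 = 377617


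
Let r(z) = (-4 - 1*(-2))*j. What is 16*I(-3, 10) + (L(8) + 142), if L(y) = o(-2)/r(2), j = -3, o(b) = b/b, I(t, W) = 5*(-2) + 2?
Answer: 85/6 ≈ 14.167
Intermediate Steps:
I(t, W) = -8 (I(t, W) = -10 + 2 = -8)
o(b) = 1
r(z) = 6 (r(z) = (-4 - 1*(-2))*(-3) = (-4 + 2)*(-3) = -2*(-3) = 6)
L(y) = 1/6
16*I(-3, 10) + (L(8) + 142) = 16*(-8) + (1/6 + 142) = -128 + 853/6 = 85/6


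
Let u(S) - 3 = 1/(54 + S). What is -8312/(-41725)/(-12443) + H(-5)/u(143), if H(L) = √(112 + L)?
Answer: -8312/519184175 + 197*√107/592 ≈ 3.4422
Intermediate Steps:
u(S) = 3 + 1/(54 + S)
-8312/(-41725)/(-12443) + H(-5)/u(143) = -8312/(-41725)/(-12443) + √(112 - 5)/(((163 + 3*143)/(54 + 143))) = -8312*(-1/41725)*(-1/12443) + √107/(((163 + 429)/197)) = (8312/41725)*(-1/12443) + √107/(((1/197)*592)) = -8312/519184175 + √107/(592/197) = -8312/519184175 + √107*(197/592) = -8312/519184175 + 197*√107/592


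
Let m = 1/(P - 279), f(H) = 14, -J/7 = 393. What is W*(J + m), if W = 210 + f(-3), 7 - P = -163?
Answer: -67168640/109 ≈ -6.1623e+5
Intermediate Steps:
P = 170 (P = 7 - 1*(-163) = 7 + 163 = 170)
J = -2751 (J = -7*393 = -2751)
m = -1/109 (m = 1/(170 - 279) = 1/(-109) = -1/109 ≈ -0.0091743)
W = 224 (W = 210 + 14 = 224)
W*(J + m) = 224*(-2751 - 1/109) = 224*(-299860/109) = -67168640/109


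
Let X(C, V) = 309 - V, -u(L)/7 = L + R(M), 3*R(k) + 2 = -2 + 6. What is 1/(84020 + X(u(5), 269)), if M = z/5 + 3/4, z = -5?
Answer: 1/84060 ≈ 1.1896e-5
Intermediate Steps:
M = -¼ (M = -5/5 + 3/4 = -5*⅕ + 3*(¼) = -1 + ¾ = -¼ ≈ -0.25000)
R(k) = ⅔ (R(k) = -⅔ + (-2 + 6)/3 = -⅔ + (⅓)*4 = -⅔ + 4/3 = ⅔)
u(L) = -14/3 - 7*L (u(L) = -7*(L + ⅔) = -7*(⅔ + L) = -14/3 - 7*L)
1/(84020 + X(u(5), 269)) = 1/(84020 + (309 - 1*269)) = 1/(84020 + (309 - 269)) = 1/(84020 + 40) = 1/84060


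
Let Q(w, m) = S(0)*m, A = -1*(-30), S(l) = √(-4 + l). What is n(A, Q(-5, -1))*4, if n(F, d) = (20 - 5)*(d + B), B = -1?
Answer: -60 - 120*I ≈ -60.0 - 120.0*I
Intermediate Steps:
A = 30
Q(w, m) = 2*I*m (Q(w, m) = √(-4 + 0)*m = √(-4)*m = (2*I)*m = 2*I*m)
n(F, d) = -15 + 15*d (n(F, d) = (20 - 5)*(d - 1) = 15*(-1 + d) = -15 + 15*d)
n(A, Q(-5, -1))*4 = (-15 + 15*(2*I*(-1)))*4 = (-15 + 15*(-2*I))*4 = (-15 - 30*I)*4 = -60 - 120*I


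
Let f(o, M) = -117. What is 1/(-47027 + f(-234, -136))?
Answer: -1/47144 ≈ -2.1212e-5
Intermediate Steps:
1/(-47027 + f(-234, -136)) = 1/(-47027 - 117) = 1/(-47144) = -1/47144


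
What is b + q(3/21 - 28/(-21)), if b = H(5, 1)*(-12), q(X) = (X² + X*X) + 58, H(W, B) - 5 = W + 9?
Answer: -73048/441 ≈ -165.64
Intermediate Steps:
H(W, B) = 14 + W (H(W, B) = 5 + (W + 9) = 5 + (9 + W) = 14 + W)
q(X) = 58 + 2*X² (q(X) = (X² + X²) + 58 = 2*X² + 58 = 58 + 2*X²)
b = -228 (b = (14 + 5)*(-12) = 19*(-12) = -228)
b + q(3/21 - 28/(-21)) = -228 + (58 + 2*(3/21 - 28/(-21))²) = -228 + (58 + 2*(3*(1/21) - 28*(-1/21))²) = -228 + (58 + 2*(⅐ + 4/3)²) = -228 + (58 + 2*(31/21)²) = -228 + (58 + 2*(961/441)) = -228 + (58 + 1922/441) = -228 + 27500/441 = -73048/441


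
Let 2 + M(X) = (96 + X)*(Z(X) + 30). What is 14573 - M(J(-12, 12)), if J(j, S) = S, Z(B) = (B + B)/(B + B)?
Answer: 11227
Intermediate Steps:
Z(B) = 1 (Z(B) = (2*B)/((2*B)) = (2*B)*(1/(2*B)) = 1)
M(X) = 2974 + 31*X (M(X) = -2 + (96 + X)*(1 + 30) = -2 + (96 + X)*31 = -2 + (2976 + 31*X) = 2974 + 31*X)
14573 - M(J(-12, 12)) = 14573 - (2974 + 31*12) = 14573 - (2974 + 372) = 14573 - 1*3346 = 14573 - 3346 = 11227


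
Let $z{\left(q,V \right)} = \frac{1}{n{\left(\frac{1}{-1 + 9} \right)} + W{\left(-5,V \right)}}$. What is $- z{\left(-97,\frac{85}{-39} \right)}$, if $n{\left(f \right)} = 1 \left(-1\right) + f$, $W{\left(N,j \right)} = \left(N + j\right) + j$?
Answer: $\frac{312}{3193} \approx 0.097714$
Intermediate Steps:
$W{\left(N,j \right)} = N + 2 j$
$n{\left(f \right)} = -1 + f$
$z{\left(q,V \right)} = \frac{1}{- \frac{47}{8} + 2 V}$ ($z{\left(q,V \right)} = \frac{1}{\left(-1 + \frac{1}{-1 + 9}\right) + \left(-5 + 2 V\right)} = \frac{1}{\left(-1 + \frac{1}{8}\right) + \left(-5 + 2 V\right)} = \frac{1}{- \frac{7}{8} + \left(-5 + 2 V\right)} = \frac{1}{- \frac{47}{8} + 2 V}$)
$- z{\left(-97,\frac{85}{-39} \right)} = - \frac{8}{-47 + 16 \frac{85}{-39}} = - \frac{8}{-47 + 16 \cdot 85 \left(- \frac{1}{39}\right)} = - \frac{8}{-47 + 16 \left(- \frac{85}{39}\right)} = - \frac{8}{-47 - \frac{1360}{39}} = - \frac{8}{- \frac{3193}{39}} = - \frac{8 \left(-39\right)}{3193} = \left(-1\right) \left(- \frac{312}{3193}\right) = \frac{312}{3193}$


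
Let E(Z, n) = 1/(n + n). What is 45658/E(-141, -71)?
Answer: -6483436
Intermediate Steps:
E(Z, n) = 1/(2*n)
45658/E(-141, -71) = 45658/(((½)/(-71))) = 45658/(((½)*(-1/71))) = 45658/(-1/142) = 45658*(-142) = -6483436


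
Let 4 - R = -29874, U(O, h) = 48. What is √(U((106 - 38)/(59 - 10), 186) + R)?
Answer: √29926 ≈ 172.99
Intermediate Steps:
R = 29878 (R = 4 - 1*(-29874) = 4 + 29874 = 29878)
√(U((106 - 38)/(59 - 10), 186) + R) = √(48 + 29878) = √29926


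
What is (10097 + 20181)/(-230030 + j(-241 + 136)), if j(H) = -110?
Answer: -15139/115070 ≈ -0.13156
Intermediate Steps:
(10097 + 20181)/(-230030 + j(-241 + 136)) = (10097 + 20181)/(-230030 - 110) = 30278/(-230140) = 30278*(-1/230140) = -15139/115070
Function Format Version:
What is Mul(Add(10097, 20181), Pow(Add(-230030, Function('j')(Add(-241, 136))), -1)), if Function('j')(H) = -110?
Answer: Rational(-15139, 115070) ≈ -0.13156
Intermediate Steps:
Mul(Add(10097, 20181), Pow(Add(-230030, Function('j')(Add(-241, 136))), -1)) = Mul(Add(10097, 20181), Pow(Add(-230030, -110), -1)) = Mul(30278, Pow(-230140, -1)) = Mul(30278, Rational(-1, 230140)) = Rational(-15139, 115070)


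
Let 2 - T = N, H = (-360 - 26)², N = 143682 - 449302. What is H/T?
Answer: 74498/152811 ≈ 0.48752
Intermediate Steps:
N = -305620
H = 148996 (H = (-386)² = 148996)
T = 305622 (T = 2 - 1*(-305620) = 2 + 305620 = 305622)
H/T = 148996/305622 = 148996*(1/305622) = 74498/152811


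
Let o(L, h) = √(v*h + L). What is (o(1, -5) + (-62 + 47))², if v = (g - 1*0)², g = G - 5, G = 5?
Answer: 196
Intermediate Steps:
g = 0 (g = 5 - 5 = 0)
v = 0 (v = (0 - 1*0)² = (0 + 0)² = 0² = 0)
o(L, h) = √L (o(L, h) = √(0*h + L) = √(0 + L) = √L)
(o(1, -5) + (-62 + 47))² = (√1 + (-62 + 47))² = (1 - 15)² = (-14)² = 196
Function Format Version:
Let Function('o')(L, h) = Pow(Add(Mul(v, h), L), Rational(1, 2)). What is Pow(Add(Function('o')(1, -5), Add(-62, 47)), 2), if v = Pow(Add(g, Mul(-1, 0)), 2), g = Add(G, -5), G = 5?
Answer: 196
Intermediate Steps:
g = 0 (g = Add(5, -5) = 0)
v = 0 (v = Pow(Add(0, Mul(-1, 0)), 2) = Pow(Add(0, 0), 2) = Pow(0, 2) = 0)
Function('o')(L, h) = Pow(L, Rational(1, 2)) (Function('o')(L, h) = Pow(Add(Mul(0, h), L), Rational(1, 2)) = Pow(Add(0, L), Rational(1, 2)) = Pow(L, Rational(1, 2)))
Pow(Add(Function('o')(1, -5), Add(-62, 47)), 2) = Pow(Add(Pow(1, Rational(1, 2)), Add(-62, 47)), 2) = Pow(Add(1, -15), 2) = Pow(-14, 2) = 196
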